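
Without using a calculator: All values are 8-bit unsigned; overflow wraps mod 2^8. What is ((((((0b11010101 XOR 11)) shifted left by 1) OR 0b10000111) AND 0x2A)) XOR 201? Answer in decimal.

227

0b11010101 = 11010101
11 = 00001011
→ XOR → 11011110 = 222
→ shifted left by 1 (mod 2^8) → 10111100 = 188
0b10000111 = 10000111
→ OR → 10111111 = 191
0x2A = 00101010
→ AND → 00101010 = 42
201 = 11001001
→ XOR → 11100011 = 227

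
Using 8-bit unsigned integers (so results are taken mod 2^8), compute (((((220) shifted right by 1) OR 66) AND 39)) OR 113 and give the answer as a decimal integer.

220 = 11011100
→ shifted right by 1 → 01101110 = 110
66 = 01000010
→ OR → 01101110 = 110
39 = 00100111
→ AND → 00100110 = 38
113 = 01110001
→ OR → 01110111 = 119

119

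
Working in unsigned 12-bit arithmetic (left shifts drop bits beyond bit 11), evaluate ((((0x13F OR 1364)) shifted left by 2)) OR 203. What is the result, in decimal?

1535

0x13F = 000100111111
1364 = 010101010100
→ OR → 010101111111 = 1407
→ shifted left by 2 (mod 2^12) → 010111111100 = 1532
203 = 000011001011
→ OR → 010111111111 = 1535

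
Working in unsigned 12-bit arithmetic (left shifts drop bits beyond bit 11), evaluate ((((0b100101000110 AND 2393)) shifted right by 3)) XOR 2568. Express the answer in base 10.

2848

0b100101000110 = 100101000110
2393 = 100101011001
→ AND → 100101000000 = 2368
→ shifted right by 3 → 000100101000 = 296
2568 = 101000001000
→ XOR → 101100100000 = 2848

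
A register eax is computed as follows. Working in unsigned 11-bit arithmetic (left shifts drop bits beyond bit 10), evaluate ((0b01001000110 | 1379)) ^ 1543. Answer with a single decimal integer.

352

0b01001000110 = 01001000110
1379 = 10101100011
→ | → 11101100111 = 1895
1543 = 11000000111
→ ^ → 00101100000 = 352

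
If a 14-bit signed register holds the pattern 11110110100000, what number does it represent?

-608

pattern = 11110110100000 (MSB is 1 ⇒ negative)
Invert: 00001001011111, add 1 → 00001001100000 = 608, so the value is -608.
(Equivalently: 15776 - 2^14 = 15776 - 16384 = -608.)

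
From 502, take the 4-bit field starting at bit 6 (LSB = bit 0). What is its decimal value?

7

v = 00111110110
Shift right by 6: 00111
Mask low 4 bits: 0111 = 7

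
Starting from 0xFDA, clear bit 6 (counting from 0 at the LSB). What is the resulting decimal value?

3994

x = 0111111011010
bit 6 is currently 1; clear it via x & ~(1 << 6) = x & ~64
→ 0111110011010 = 3994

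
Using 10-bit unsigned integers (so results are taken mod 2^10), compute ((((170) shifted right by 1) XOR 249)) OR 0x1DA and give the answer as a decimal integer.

170 = 0010101010
→ shifted right by 1 → 0001010101 = 85
249 = 0011111001
→ XOR → 0010101100 = 172
0x1DA = 0111011010
→ OR → 0111111110 = 510

510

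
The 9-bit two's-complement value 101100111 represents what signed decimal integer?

-153

pattern = 101100111 (MSB is 1 ⇒ negative)
Invert: 010011000, add 1 → 010011001 = 153, so the value is -153.
(Equivalently: 359 - 2^9 = 359 - 512 = -153.)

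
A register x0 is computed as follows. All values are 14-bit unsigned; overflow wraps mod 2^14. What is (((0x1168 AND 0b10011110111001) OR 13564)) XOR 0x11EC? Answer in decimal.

9232

0x1168 = 01000101101000
0b10011110111001 = 10011110111001
→ AND → 00000100101000 = 296
13564 = 11010011111100
→ OR → 11010111111100 = 13820
0x11EC = 01000111101100
→ XOR → 10010000010000 = 9232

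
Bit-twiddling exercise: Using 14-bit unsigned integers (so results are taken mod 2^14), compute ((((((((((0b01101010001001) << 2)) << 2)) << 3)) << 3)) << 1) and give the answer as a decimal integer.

0b01101010001001 = 01101010001001
→ << 2 (mod 2^14) → 10101000100100 = 10788
→ << 2 (mod 2^14) → 10100010010000 = 10384
→ << 3 (mod 2^14) → 00010010000000 = 1152
→ << 3 (mod 2^14) → 10010000000000 = 9216
→ << 1 (mod 2^14) → 00100000000000 = 2048

2048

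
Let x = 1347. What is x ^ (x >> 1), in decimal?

x = 10101000011 = 1347
x>>1 = 01010100001
XOR  = 11111100010 = 2018
(x ^ (x >> 1) gives the standard binary-reflected Gray code of x.)

2018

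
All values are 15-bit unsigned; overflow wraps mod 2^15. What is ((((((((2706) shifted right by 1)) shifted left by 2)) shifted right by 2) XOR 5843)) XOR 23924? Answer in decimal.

20206

2706 = 000101010010010
→ shifted right by 1 → 000010101001001 = 1353
→ shifted left by 2 (mod 2^15) → 001010100100100 = 5412
→ shifted right by 2 → 000010101001001 = 1353
5843 = 001011011010011
→ XOR → 001001110011010 = 5018
23924 = 101110101110100
→ XOR → 100111011101110 = 20206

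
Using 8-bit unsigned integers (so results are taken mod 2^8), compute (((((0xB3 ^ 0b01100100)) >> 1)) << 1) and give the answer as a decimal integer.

0xB3 = 10110011
0b01100100 = 01100100
→ ^ → 11010111 = 215
→ >> 1 → 01101011 = 107
→ << 1 (mod 2^8) → 11010110 = 214

214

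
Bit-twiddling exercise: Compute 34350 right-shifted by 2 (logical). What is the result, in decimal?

8587

34350 = 1000011000101110
shift right by 2 → 0010000110001011 = 8587
(equivalently, floor(34350 / 4))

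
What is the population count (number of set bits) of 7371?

7371 = 1110011001011
Count the 1s: 1 + 1 + 1 + 1 + 1 + 1 + 1 + 1 = 8

8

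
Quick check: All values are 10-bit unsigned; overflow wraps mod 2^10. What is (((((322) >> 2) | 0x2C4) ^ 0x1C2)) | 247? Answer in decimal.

322 = 0101000010
→ >> 2 → 0001010000 = 80
0x2C4 = 1011000100
→ | → 1011010100 = 724
0x1C2 = 0111000010
→ ^ → 1100010110 = 790
247 = 0011110111
→ | → 1111110111 = 1015

1015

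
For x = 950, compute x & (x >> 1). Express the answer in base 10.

402

x = 1110110110 = 950
x>>1 = 0111011011
AND  = 0110010010 = 402
(x & (x >> 1) has a 1 wherever x has two consecutive 1 bits.)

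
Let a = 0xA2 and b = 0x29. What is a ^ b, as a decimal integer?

139

0xA2 = 10100010
0x29 = 00101001
XOR → 10001011 = 139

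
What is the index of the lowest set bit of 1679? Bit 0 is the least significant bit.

1679 = 11010001111
Trailing zeros: 0, so the lowest set bit is bit 0 (value 1).

0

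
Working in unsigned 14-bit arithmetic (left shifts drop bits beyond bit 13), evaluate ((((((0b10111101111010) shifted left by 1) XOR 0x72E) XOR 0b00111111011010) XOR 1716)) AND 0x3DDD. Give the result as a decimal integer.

0b10111101111010 = 10111101111010
→ shifted left by 1 (mod 2^14) → 01111011110100 = 7924
0x72E = 00011100101110
→ XOR → 01100111011010 = 6618
0b00111111011010 = 00111111011010
→ XOR → 01011000000000 = 5632
1716 = 00011010110100
→ XOR → 01000010110100 = 4276
0x3DDD = 11110111011101
→ AND → 01000010010100 = 4244

4244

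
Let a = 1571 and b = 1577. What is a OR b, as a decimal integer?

1579

1571 = 11000100011
1577 = 11000101001
 OR → 11000101011 = 1579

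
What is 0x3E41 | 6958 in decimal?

0x3E41 = 11111001000001
6958 = 01101100101110
 OR → 11111101101111 = 16239

16239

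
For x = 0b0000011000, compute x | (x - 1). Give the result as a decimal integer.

31

x = 11000 = 24
x - 1 = 10111
OR    = 11111 = 31
(x | (x - 1) sets all bits below the lowest set bit.)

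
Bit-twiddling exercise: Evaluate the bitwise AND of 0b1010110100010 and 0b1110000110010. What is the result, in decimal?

5154

a = 1010110100010
b = 1110000110010
AND → 1010000100010 = 5154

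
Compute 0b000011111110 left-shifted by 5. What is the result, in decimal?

8128

x = 0000011111110
shift left by 5 → 1111111000000 = 8128
(equivalently, 254 × 2^5 = 254 × 32)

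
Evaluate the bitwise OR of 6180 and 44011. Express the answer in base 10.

6180 = 0001100000100100
44011 = 1010101111101011
 OR → 1011101111101111 = 48111

48111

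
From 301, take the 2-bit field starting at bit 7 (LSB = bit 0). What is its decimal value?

2

v = 0000100101101
Shift right by 7: 000010
Mask low 2 bits: 10 = 2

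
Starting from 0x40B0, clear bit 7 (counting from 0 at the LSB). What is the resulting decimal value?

16432

x = 100000010110000
bit 7 is currently 1; clear it via x & ~(1 << 7) = x & ~128
→ 100000000110000 = 16432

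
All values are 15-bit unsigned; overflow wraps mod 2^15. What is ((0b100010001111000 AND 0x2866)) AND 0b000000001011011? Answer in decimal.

0b100010001111000 = 100010001111000
0x2866 = 010100001100110
→ AND → 000000001100000 = 96
0b000000001011011 = 000000001011011
→ AND → 000000001000000 = 64

64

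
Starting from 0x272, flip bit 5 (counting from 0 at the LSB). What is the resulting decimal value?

594

x = 01001110010
bit 5 is currently 1; toggle it via x ^ (1 << 5) = x ^ 32
→ 01001010010 = 594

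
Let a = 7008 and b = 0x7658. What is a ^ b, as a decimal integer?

7008 = 001101101100000
0x7658 = 111011001011000
XOR → 110110100111000 = 27960

27960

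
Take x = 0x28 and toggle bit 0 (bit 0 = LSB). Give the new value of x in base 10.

41

x = 000101000
bit 0 is currently 0; toggle it via x ^ (1 << 0) = x ^ 1
→ 000101001 = 41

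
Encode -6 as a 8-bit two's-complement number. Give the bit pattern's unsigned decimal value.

6 in 8 bits: 00000110
Invert: 11111001
Add 1:  11111010 = 250
(Check: 2^8 - 6 = 256 - 6 = 250.)

250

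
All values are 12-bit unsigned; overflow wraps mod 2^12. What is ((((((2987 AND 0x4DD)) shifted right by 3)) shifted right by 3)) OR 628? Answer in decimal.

630

2987 = 101110101011
0x4DD = 010011011101
→ AND → 000010001001 = 137
→ shifted right by 3 → 000000010001 = 17
→ shifted right by 3 → 000000000010 = 2
628 = 001001110100
→ OR → 001001110110 = 630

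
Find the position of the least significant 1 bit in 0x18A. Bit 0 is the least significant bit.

1

0x18A = 110001010
Trailing zeros: 1, so the lowest set bit is bit 1 (value 2).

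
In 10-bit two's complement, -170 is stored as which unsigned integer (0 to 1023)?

170 in 10 bits: 0010101010
Invert: 1101010101
Add 1:  1101010110 = 854
(Check: 2^10 - 170 = 1024 - 170 = 854.)

854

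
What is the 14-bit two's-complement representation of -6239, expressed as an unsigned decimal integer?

10145

6239 in 14 bits: 01100001011111
Invert: 10011110100000
Add 1:  10011110100001 = 10145
(Check: 2^14 - 6239 = 16384 - 6239 = 10145.)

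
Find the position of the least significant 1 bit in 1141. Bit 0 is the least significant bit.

1141 = 10001110101
Trailing zeros: 0, so the lowest set bit is bit 0 (value 1).

0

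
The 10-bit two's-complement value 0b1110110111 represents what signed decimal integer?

-73

pattern = 1110110111 (MSB is 1 ⇒ negative)
Invert: 0001001000, add 1 → 0001001001 = 73, so the value is -73.
(Equivalently: 951 - 2^10 = 951 - 1024 = -73.)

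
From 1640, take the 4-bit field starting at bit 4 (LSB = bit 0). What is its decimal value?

6

v = 11001101000
Shift right by 4: 1100110
Mask low 4 bits: 0110 = 6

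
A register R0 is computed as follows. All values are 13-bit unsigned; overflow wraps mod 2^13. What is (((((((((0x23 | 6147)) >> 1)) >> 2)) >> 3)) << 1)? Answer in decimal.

0x23 = 0000000100011
6147 = 1100000000011
→ | → 1100000100011 = 6179
→ >> 1 → 0110000010001 = 3089
→ >> 2 → 0001100000100 = 772
→ >> 3 → 0000001100000 = 96
→ << 1 (mod 2^13) → 0000011000000 = 192

192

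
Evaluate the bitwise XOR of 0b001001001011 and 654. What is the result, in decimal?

a = 1001001011
654 = 1010001110
XOR → 0011000101 = 197

197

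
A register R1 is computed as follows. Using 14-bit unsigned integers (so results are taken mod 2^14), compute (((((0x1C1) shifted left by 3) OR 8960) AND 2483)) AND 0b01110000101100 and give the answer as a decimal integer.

2048

0x1C1 = 00000111000001
→ shifted left by 3 (mod 2^14) → 00111000001000 = 3592
8960 = 10001100000000
→ OR → 10111100001000 = 12040
2483 = 00100110110011
→ AND → 00100100000000 = 2304
0b01110000101100 = 01110000101100
→ AND → 00100000000000 = 2048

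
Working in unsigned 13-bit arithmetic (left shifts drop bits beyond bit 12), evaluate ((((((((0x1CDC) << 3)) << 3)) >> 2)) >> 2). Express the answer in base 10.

368

0x1CDC = 1110011011100
→ << 3 (mod 2^13) → 0011011100000 = 1760
→ << 3 (mod 2^13) → 1011100000000 = 5888
→ >> 2 → 0010111000000 = 1472
→ >> 2 → 0000101110000 = 368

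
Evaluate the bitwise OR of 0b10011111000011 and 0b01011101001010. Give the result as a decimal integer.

a = 10011111000011
b = 01011101001010
 OR → 11011111001011 = 14283

14283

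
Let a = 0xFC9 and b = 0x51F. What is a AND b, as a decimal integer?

0xFC9 = 111111001001
0x51F = 010100011111
AND → 010100001001 = 1289

1289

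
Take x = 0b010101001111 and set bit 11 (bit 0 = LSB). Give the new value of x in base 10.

x = 010101001111
bit 11 is currently 0; set it via x | (1 << 11) = x | 2048
→ 110101001111 = 3407

3407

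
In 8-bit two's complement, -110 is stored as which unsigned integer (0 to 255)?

110 in 8 bits: 01101110
Invert: 10010001
Add 1:  10010010 = 146
(Check: 2^8 - 110 = 256 - 110 = 146.)

146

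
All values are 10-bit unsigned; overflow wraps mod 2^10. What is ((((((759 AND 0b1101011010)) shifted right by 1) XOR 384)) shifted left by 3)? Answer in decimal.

328

759 = 1011110111
0b1101011010 = 1101011010
→ AND → 1001010010 = 594
→ shifted right by 1 → 0100101001 = 297
384 = 0110000000
→ XOR → 0010101001 = 169
→ shifted left by 3 (mod 2^10) → 0101001000 = 328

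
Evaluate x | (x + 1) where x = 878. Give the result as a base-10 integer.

x = 1101101110 = 878
x + 1 = 1101101111
OR    = 1101101111 = 879
(x | (x + 1) sets the lowest cleared bit.)

879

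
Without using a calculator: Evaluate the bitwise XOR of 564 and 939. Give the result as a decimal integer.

415

564 = 1000110100
939 = 1110101011
XOR → 0110011111 = 415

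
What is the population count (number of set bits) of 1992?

1992 = 11111001000
Count the 1s: 1 + 1 + 1 + 1 + 1 + 1 = 6

6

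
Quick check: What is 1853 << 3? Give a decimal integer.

14824

1853 = 00011100111101
shift left by 3 → 11100111101000 = 14824
(equivalently, 1853 × 2^3 = 1853 × 8)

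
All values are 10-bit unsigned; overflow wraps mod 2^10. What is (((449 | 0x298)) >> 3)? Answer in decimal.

123

449 = 0111000001
0x298 = 1010011000
→ | → 1111011001 = 985
→ >> 3 → 0001111011 = 123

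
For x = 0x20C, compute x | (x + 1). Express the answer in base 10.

525

x = 1000001100 = 524
x + 1 = 1000001101
OR    = 1000001101 = 525
(x | (x + 1) sets the lowest cleared bit.)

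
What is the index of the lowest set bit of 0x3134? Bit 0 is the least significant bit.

2

0x3134 = 11000100110100
Trailing zeros: 2, so the lowest set bit is bit 2 (value 4).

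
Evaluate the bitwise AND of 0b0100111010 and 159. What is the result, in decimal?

a = 100111010
159 = 010011111
AND → 000011010 = 26

26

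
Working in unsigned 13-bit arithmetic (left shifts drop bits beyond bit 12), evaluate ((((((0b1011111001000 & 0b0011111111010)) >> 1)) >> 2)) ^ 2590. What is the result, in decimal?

2791

0b1011111001000 = 1011111001000
0b0011111111010 = 0011111111010
→ & → 0011111001000 = 1992
→ >> 1 → 0001111100100 = 996
→ >> 2 → 0000011111001 = 249
2590 = 0101000011110
→ ^ → 0101011100111 = 2791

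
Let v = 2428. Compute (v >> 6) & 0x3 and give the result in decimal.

v = 100101111100
Shift right by 6: 100101
Mask low 2 bits: 01 = 1

1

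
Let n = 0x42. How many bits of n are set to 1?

0x42 = 1000010
Count the 1s: 1 + 1 = 2

2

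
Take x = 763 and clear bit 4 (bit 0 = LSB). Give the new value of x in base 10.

x = 001011111011
bit 4 is currently 1; clear it via x & ~(1 << 4) = x & ~16
→ 001011101011 = 747

747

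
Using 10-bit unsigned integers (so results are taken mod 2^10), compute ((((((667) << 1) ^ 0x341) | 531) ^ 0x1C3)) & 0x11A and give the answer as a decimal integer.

667 = 1010011011
→ << 1 (mod 2^10) → 0100110110 = 310
0x341 = 1101000001
→ ^ → 1001110111 = 631
531 = 1000010011
→ | → 1001110111 = 631
0x1C3 = 0111000011
→ ^ → 1110110100 = 948
0x11A = 0100011010
→ & → 0100010000 = 272

272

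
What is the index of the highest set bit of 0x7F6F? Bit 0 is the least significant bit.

0x7F6F = 111111101101111
The topmost 1 is at position 14 (since 2^14 = 16384 ≤ 32623 < 32768).

14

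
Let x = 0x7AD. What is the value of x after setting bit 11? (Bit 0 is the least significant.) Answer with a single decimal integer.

x = 011110101101
bit 11 is currently 0; set it via x | (1 << 11) = x | 2048
→ 111110101101 = 4013

4013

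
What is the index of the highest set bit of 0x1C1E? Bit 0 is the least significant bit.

0x1C1E = 1110000011110
The topmost 1 is at position 12 (since 2^12 = 4096 ≤ 7198 < 8192).

12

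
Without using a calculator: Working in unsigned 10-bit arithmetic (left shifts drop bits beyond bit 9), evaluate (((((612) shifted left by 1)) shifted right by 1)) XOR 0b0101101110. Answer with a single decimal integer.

612 = 1001100100
→ shifted left by 1 (mod 2^10) → 0011001000 = 200
→ shifted right by 1 → 0001100100 = 100
0b0101101110 = 0101101110
→ XOR → 0100001010 = 266

266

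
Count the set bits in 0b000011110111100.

8

n = 11110111100
Count the 1s: 1 + 1 + 1 + 1 + 1 + 1 + 1 + 1 = 8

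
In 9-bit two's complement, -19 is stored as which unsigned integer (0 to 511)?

493

19 in 9 bits: 000010011
Invert: 111101100
Add 1:  111101101 = 493
(Check: 2^9 - 19 = 512 - 19 = 493.)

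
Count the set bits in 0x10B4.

0x10B4 = 1000010110100
Count the 1s: 1 + 1 + 1 + 1 + 1 = 5

5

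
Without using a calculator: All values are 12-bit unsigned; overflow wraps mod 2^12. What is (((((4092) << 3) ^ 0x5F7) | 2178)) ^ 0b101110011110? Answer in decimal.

265

4092 = 111111111100
→ << 3 (mod 2^12) → 111111100000 = 4064
0x5F7 = 010111110111
→ ^ → 101000010111 = 2583
2178 = 100010000010
→ | → 101010010111 = 2711
0b101110011110 = 101110011110
→ ^ → 000100001001 = 265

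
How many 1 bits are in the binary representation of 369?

5

369 = 101110001
Count the 1s: 1 + 1 + 1 + 1 + 1 = 5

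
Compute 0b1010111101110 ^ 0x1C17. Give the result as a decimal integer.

a = 1010111101110
0x1C17 = 1110000010111
XOR → 0100111111001 = 2553

2553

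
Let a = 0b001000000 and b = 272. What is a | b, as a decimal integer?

336

a = 001000000
272 = 100010000
 OR → 101010000 = 336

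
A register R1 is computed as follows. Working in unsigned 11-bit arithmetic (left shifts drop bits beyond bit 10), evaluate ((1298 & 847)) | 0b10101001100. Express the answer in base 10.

1298 = 10100010010
847 = 01101001111
→ & → 00100000010 = 258
0b10101001100 = 10101001100
→ | → 10101001110 = 1358

1358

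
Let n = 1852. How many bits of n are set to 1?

1852 = 11100111100
Count the 1s: 1 + 1 + 1 + 1 + 1 + 1 + 1 = 7

7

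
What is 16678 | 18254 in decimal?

18286

16678 = 100000100100110
18254 = 100011101001110
 OR → 100011101101110 = 18286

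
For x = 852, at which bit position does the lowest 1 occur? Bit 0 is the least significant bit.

2

852 = 1101010100
Trailing zeros: 2, so the lowest set bit is bit 2 (value 4).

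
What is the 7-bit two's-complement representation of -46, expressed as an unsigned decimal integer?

82

46 in 7 bits: 0101110
Invert: 1010001
Add 1:  1010010 = 82
(Check: 2^7 - 46 = 128 - 46 = 82.)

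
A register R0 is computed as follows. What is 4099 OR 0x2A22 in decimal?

4099 = 01000000000011
0x2A22 = 10101000100010
 OR → 11101000100011 = 14883

14883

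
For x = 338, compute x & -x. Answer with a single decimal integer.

x = 101010010 = 338
-x (two's complement) = …010101110
AND   = 000000010 = 2
(x & -x isolates the lowest set bit of x.)

2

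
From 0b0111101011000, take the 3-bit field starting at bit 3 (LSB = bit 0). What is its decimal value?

v = 0111101011000
Shift right by 3: 0111101011
Mask low 3 bits: 011 = 3

3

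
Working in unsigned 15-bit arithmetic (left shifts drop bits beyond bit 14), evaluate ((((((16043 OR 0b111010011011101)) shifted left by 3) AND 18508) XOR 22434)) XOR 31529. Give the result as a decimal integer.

27843

16043 = 011111010101011
0b111010011011101 = 111010011011101
→ OR → 111111011111111 = 32511
→ shifted left by 3 (mod 2^15) → 111011111111000 = 30712
18508 = 100100001001100
→ AND → 100000001001000 = 16456
22434 = 101011110100010
→ XOR → 001011111101010 = 6122
31529 = 111101100101001
→ XOR → 110110011000011 = 27843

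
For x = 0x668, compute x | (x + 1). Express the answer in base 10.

x = 11001101000 = 1640
x + 1 = 11001101001
OR    = 11001101001 = 1641
(x | (x + 1) sets the lowest cleared bit.)

1641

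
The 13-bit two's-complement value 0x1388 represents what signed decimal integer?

-3192

pattern = 1001110001000 (MSB is 1 ⇒ negative)
Invert: 0110001110111, add 1 → 0110001111000 = 3192, so the value is -3192.
(Equivalently: 5000 - 2^13 = 5000 - 8192 = -3192.)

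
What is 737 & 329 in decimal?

737 = 1011100001
329 = 0101001001
AND → 0001000001 = 65

65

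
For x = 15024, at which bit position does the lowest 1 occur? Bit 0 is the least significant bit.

15024 = 11101010110000
Trailing zeros: 4, so the lowest set bit is bit 4 (value 16).

4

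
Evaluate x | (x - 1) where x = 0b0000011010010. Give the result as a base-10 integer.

211

x = 11010010 = 210
x - 1 = 11010001
OR    = 11010011 = 211
(x | (x - 1) sets all bits below the lowest set bit.)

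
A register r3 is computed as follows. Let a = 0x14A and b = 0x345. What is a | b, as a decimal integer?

0x14A = 0101001010
0x345 = 1101000101
 OR → 1101001111 = 847

847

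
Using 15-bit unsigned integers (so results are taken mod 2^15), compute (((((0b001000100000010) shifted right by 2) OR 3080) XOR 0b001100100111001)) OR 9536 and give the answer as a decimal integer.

13681

0b001000100000010 = 001000100000010
→ shifted right by 2 → 000010001000000 = 1088
3080 = 000110000001000
→ OR → 000110001001000 = 3144
0b001100100111001 = 001100100111001
→ XOR → 001010101110001 = 5489
9536 = 010010101000000
→ OR → 011010101110001 = 13681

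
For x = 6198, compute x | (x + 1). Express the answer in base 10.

x = 1100000110110 = 6198
x + 1 = 1100000110111
OR    = 1100000110111 = 6199
(x | (x + 1) sets the lowest cleared bit.)

6199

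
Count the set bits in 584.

584 = 1001001000
Count the 1s: 1 + 1 + 1 = 3

3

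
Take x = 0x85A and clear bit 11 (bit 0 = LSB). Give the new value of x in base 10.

x = 100001011010
bit 11 is currently 1; clear it via x & ~(1 << 11) = x & ~2048
→ 000001011010 = 90

90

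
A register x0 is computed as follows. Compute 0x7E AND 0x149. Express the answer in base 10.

0x7E = 001111110
0x149 = 101001001
AND → 001001000 = 72

72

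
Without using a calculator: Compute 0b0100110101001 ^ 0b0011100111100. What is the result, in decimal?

3733

a = 100110101001
b = 011100111100
XOR → 111010010101 = 3733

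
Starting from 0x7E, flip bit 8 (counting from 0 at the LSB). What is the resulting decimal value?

382

x = 0001111110
bit 8 is currently 0; toggle it via x ^ (1 << 8) = x ^ 256
→ 0101111110 = 382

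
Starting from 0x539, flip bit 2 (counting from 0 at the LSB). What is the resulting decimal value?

x = 10100111001
bit 2 is currently 0; toggle it via x ^ (1 << 2) = x ^ 4
→ 10100111101 = 1341

1341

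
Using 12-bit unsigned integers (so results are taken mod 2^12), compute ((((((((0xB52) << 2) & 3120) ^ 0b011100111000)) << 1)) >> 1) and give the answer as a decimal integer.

0xB52 = 101101010010
→ << 2 (mod 2^12) → 110101001000 = 3400
3120 = 110000110000
→ & → 110000000000 = 3072
0b011100111000 = 011100111000
→ ^ → 101100111000 = 2872
→ << 1 (mod 2^12) → 011001110000 = 1648
→ >> 1 → 001100111000 = 824

824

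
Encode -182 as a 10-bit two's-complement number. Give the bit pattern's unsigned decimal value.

842

182 in 10 bits: 0010110110
Invert: 1101001001
Add 1:  1101001010 = 842
(Check: 2^10 - 182 = 1024 - 182 = 842.)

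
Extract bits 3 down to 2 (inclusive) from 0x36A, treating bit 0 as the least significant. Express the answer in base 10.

v = 1101101010
Shift right by 2: 11011010
Mask low 2 bits: 10 = 2

2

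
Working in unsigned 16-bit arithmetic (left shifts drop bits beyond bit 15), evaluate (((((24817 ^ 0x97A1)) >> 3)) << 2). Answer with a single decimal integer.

24817 = 0110000011110001
0x97A1 = 1001011110100001
→ ^ → 1111011101010000 = 63312
→ >> 3 → 0001111011101010 = 7914
→ << 2 (mod 2^16) → 0111101110101000 = 31656

31656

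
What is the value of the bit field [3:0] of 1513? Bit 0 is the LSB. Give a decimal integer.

v = 10111101001
Shift right by 0: 10111101001
Mask low 4 bits: 1001 = 9

9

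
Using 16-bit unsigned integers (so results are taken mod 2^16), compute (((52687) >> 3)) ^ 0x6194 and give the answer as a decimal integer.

30765

52687 = 1100110111001111
→ >> 3 → 0001100110111001 = 6585
0x6194 = 0110000110010100
→ ^ → 0111100000101101 = 30765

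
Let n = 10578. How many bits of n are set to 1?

6

10578 = 10100101010010
Count the 1s: 1 + 1 + 1 + 1 + 1 + 1 = 6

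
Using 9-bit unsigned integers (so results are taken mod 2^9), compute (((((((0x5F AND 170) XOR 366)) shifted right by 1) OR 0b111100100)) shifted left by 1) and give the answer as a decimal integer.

0x5F = 001011111
170 = 010101010
→ AND → 000001010 = 10
366 = 101101110
→ XOR → 101100100 = 356
→ shifted right by 1 → 010110010 = 178
0b111100100 = 111100100
→ OR → 111110110 = 502
→ shifted left by 1 (mod 2^9) → 111101100 = 492

492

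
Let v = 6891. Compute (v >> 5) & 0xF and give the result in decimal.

7

v = 01101011101011
Shift right by 5: 011010111
Mask low 4 bits: 0111 = 7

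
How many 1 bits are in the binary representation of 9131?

9131 = 10001110101011
Count the 1s: 1 + 1 + 1 + 1 + 1 + 1 + 1 + 1 = 8

8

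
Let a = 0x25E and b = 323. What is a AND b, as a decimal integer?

0x25E = 1001011110
323 = 0101000011
AND → 0001000010 = 66

66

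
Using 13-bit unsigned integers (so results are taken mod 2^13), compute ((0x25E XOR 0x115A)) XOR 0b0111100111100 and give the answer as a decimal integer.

7224

0x25E = 0001001011110
0x115A = 1000101011010
→ XOR → 1001100000100 = 4868
0b0111100111100 = 0111100111100
→ XOR → 1110000111000 = 7224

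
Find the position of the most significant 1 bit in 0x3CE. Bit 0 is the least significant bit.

0x3CE = 1111001110
The topmost 1 is at position 9 (since 2^9 = 512 ≤ 974 < 1024).

9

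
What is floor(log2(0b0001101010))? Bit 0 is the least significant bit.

0b0001101010 = 1101010
The topmost 1 is at position 6 (since 2^6 = 64 ≤ 106 < 128).

6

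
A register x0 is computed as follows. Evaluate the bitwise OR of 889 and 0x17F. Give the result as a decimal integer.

889 = 1101111001
0x17F = 0101111111
 OR → 1101111111 = 895

895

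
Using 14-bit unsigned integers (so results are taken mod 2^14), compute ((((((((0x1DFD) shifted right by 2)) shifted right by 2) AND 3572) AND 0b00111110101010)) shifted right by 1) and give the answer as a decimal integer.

192

0x1DFD = 01110111111101
→ shifted right by 2 → 00011101111111 = 1919
→ shifted right by 2 → 00000111011111 = 479
3572 = 00110111110100
→ AND → 00000111010100 = 468
0b00111110101010 = 00111110101010
→ AND → 00000110000000 = 384
→ shifted right by 1 → 00000011000000 = 192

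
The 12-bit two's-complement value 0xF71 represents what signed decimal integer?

pattern = 111101110001 (MSB is 1 ⇒ negative)
Invert: 000010001110, add 1 → 000010001111 = 143, so the value is -143.
(Equivalently: 3953 - 2^12 = 3953 - 4096 = -143.)

-143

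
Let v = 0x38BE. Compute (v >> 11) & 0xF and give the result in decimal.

v = 0011100010111110
Shift right by 11: 00111
Mask low 4 bits: 0111 = 7

7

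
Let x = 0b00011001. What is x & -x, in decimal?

x = 11001 = 25
-x (two's complement) = …00111
AND   = 00001 = 1
(x & -x isolates the lowest set bit of x.)

1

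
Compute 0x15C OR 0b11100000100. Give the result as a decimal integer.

1884

0x15C = 00101011100
b = 11100000100
 OR → 11101011100 = 1884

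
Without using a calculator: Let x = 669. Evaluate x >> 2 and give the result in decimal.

167

669 = 1010011101
shift right by 2 → 0010100111 = 167
(equivalently, floor(669 / 4))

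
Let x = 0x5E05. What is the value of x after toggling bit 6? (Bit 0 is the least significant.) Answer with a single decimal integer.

24133

x = 0101111000000101
bit 6 is currently 0; toggle it via x ^ (1 << 6) = x ^ 64
→ 0101111001000101 = 24133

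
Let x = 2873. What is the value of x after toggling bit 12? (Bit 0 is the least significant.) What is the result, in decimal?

x = 0101100111001
bit 12 is currently 0; toggle it via x ^ (1 << 12) = x ^ 4096
→ 1101100111001 = 6969

6969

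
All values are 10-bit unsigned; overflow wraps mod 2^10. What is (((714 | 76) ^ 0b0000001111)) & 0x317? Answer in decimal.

513

714 = 1011001010
76 = 0001001100
→ | → 1011001110 = 718
0b0000001111 = 0000001111
→ ^ → 1011000001 = 705
0x317 = 1100010111
→ & → 1000000001 = 513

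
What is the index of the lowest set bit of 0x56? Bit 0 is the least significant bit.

0x56 = 1010110
Trailing zeros: 1, so the lowest set bit is bit 1 (value 2).

1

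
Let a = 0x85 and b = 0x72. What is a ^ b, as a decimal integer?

247

0x85 = 10000101
0x72 = 01110010
XOR → 11110111 = 247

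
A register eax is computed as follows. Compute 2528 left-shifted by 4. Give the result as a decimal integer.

2528 = 0000100111100000
shift left by 4 → 1001111000000000 = 40448
(equivalently, 2528 × 2^4 = 2528 × 16)

40448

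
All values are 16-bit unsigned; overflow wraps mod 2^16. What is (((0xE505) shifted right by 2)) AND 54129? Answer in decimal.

4417

0xE505 = 1110010100000101
→ shifted right by 2 → 0011100101000001 = 14657
54129 = 1101001101110001
→ AND → 0001000101000001 = 4417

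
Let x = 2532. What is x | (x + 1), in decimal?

x = 100111100100 = 2532
x + 1 = 100111100101
OR    = 100111100101 = 2533
(x | (x + 1) sets the lowest cleared bit.)

2533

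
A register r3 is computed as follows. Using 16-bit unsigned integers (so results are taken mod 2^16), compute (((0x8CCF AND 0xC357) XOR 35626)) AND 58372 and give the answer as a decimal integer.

0x8CCF = 1000110011001111
0xC357 = 1100001101010111
→ AND → 1000000001000111 = 32839
35626 = 1000101100101010
→ XOR → 0000101101101101 = 2925
58372 = 1110010000000100
→ AND → 0000000000000100 = 4

4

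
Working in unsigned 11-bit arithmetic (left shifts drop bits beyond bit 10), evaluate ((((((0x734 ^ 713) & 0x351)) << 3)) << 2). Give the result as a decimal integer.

0x734 = 11100110100
713 = 01011001001
→ ^ → 10111111101 = 1533
0x351 = 01101010001
→ & → 00101010001 = 337
→ << 3 (mod 2^11) → 01010001000 = 648
→ << 2 (mod 2^11) → 01000100000 = 544

544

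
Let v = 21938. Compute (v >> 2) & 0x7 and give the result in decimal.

v = 101010110110010
Shift right by 2: 1010101101100
Mask low 3 bits: 100 = 4

4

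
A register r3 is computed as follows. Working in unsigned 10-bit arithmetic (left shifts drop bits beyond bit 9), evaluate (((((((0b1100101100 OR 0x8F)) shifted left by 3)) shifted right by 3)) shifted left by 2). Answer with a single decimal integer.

0b1100101100 = 1100101100
0x8F = 0010001111
→ OR → 1110101111 = 943
→ shifted left by 3 (mod 2^10) → 0101111000 = 376
→ shifted right by 3 → 0000101111 = 47
→ shifted left by 2 (mod 2^10) → 0010111100 = 188

188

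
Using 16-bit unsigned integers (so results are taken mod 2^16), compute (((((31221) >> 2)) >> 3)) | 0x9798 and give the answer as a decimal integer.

31221 = 0111100111110101
→ >> 2 → 0001111001111101 = 7805
→ >> 3 → 0000001111001111 = 975
0x9798 = 1001011110011000
→ | → 1001011111011111 = 38879

38879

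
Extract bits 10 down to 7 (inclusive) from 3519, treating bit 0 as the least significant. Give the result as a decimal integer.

v = 110110111111
Shift right by 7: 11011
Mask low 4 bits: 1011 = 11

11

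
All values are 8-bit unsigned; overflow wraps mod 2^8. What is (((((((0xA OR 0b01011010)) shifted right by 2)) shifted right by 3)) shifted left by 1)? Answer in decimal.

0xA = 00001010
0b01011010 = 01011010
→ OR → 01011010 = 90
→ shifted right by 2 → 00010110 = 22
→ shifted right by 3 → 00000010 = 2
→ shifted left by 1 (mod 2^8) → 00000100 = 4

4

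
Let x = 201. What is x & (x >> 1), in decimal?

64

x = 11001001 = 201
x>>1 = 01100100
AND  = 01000000 = 64
(x & (x >> 1) has a 1 wherever x has two consecutive 1 bits.)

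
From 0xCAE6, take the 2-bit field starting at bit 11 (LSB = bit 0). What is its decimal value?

v = 1100101011100110
Shift right by 11: 11001
Mask low 2 bits: 01 = 1

1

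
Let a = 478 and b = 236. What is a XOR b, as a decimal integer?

306

478 = 111011110
236 = 011101100
XOR → 100110010 = 306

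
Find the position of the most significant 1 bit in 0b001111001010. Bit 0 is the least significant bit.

0b001111001010 = 1111001010
The topmost 1 is at position 9 (since 2^9 = 512 ≤ 970 < 1024).

9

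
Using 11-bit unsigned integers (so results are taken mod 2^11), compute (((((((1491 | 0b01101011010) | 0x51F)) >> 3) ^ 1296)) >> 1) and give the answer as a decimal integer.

757

1491 = 10111010011
0b01101011010 = 01101011010
→ | → 11111011011 = 2011
0x51F = 10100011111
→ | → 11111011111 = 2015
→ >> 3 → 00011111011 = 251
1296 = 10100010000
→ ^ → 10111101011 = 1515
→ >> 1 → 01011110101 = 757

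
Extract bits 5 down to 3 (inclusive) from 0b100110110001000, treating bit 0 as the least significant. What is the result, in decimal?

1

v = 100110110001000
Shift right by 3: 100110110001
Mask low 3 bits: 001 = 1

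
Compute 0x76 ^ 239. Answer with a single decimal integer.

0x76 = 01110110
239 = 11101111
XOR → 10011001 = 153

153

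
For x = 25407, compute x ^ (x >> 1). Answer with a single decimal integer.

21152

x = 110001100111111 = 25407
x>>1 = 011000110011111
XOR  = 101001010100000 = 21152
(x ^ (x >> 1) gives the standard binary-reflected Gray code of x.)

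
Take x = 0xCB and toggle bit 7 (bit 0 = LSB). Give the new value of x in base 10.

x = 0011001011
bit 7 is currently 1; toggle it via x ^ (1 << 7) = x ^ 128
→ 0001001011 = 75

75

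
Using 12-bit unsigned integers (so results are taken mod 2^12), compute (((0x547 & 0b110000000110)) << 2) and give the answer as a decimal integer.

0x547 = 010101000111
0b110000000110 = 110000000110
→ & → 010000000110 = 1030
→ << 2 (mod 2^12) → 000000011000 = 24

24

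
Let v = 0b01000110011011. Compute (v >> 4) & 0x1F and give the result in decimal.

v = 01000110011011
Shift right by 4: 0100011001
Mask low 5 bits: 11001 = 25

25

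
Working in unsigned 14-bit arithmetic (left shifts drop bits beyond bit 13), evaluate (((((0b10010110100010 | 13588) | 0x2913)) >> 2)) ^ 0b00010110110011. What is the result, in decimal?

0b10010110100010 = 10010110100010
13588 = 11010100010100
→ | → 11010110110110 = 13750
0x2913 = 10100100010011
→ | → 11110110110111 = 15799
→ >> 2 → 00111101101101 = 3949
0b00010110110011 = 00010110110011
→ ^ → 00101011011110 = 2782

2782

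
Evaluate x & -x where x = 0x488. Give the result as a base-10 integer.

8

x = 10010001000 = 1160
-x (two's complement) = …01101111000
AND   = 00000001000 = 8
(x & -x isolates the lowest set bit of x.)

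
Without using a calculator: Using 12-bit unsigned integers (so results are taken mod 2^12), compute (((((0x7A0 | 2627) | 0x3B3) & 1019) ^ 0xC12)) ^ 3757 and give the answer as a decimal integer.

0x7A0 = 011110100000
2627 = 101001000011
→ | → 111111100011 = 4067
0x3B3 = 001110110011
→ | → 111111110011 = 4083
1019 = 001111111011
→ & → 001111110011 = 1011
0xC12 = 110000010010
→ ^ → 111111100001 = 4065
3757 = 111010101101
→ ^ → 000101001100 = 332

332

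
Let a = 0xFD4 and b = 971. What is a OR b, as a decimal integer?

0xFD4 = 111111010100
971 = 001111001011
 OR → 111111011111 = 4063

4063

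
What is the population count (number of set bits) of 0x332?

0x332 = 1100110010
Count the 1s: 1 + 1 + 1 + 1 + 1 = 5

5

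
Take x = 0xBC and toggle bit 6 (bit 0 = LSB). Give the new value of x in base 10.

x = 00010111100
bit 6 is currently 0; toggle it via x ^ (1 << 6) = x ^ 64
→ 00011111100 = 252

252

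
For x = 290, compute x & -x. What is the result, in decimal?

x = 100100010 = 290
-x (two's complement) = …011011110
AND   = 000000010 = 2
(x & -x isolates the lowest set bit of x.)

2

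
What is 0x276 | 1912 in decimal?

0x276 = 01001110110
1912 = 11101111000
 OR → 11101111110 = 1918

1918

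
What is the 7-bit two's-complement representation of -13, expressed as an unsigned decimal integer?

13 in 7 bits: 0001101
Invert: 1110010
Add 1:  1110011 = 115
(Check: 2^7 - 13 = 128 - 13 = 115.)

115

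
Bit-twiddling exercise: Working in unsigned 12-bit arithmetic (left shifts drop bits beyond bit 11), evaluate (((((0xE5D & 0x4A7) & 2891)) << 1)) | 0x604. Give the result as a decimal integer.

1542

0xE5D = 111001011101
0x4A7 = 010010100111
→ & → 010000000101 = 1029
2891 = 101101001011
→ & → 000000000001 = 1
→ << 1 (mod 2^12) → 000000000010 = 2
0x604 = 011000000100
→ | → 011000000110 = 1542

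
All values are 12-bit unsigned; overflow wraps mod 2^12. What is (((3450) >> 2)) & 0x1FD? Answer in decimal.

348

3450 = 110101111010
→ >> 2 → 001101011110 = 862
0x1FD = 000111111101
→ & → 000101011100 = 348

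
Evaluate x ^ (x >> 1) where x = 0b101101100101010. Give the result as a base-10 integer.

30399

x = 101101100101010 = 23338
x>>1 = 010110110010101
XOR  = 111011010111111 = 30399
(x ^ (x >> 1) gives the standard binary-reflected Gray code of x.)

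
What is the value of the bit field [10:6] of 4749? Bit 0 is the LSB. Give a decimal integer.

10

v = 1001010001101
Shift right by 6: 1001010
Mask low 5 bits: 01010 = 10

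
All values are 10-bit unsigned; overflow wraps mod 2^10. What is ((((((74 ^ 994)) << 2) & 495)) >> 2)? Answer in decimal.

40

74 = 0001001010
994 = 1111100010
→ ^ → 1110101000 = 936
→ << 2 (mod 2^10) → 1010100000 = 672
495 = 0111101111
→ & → 0010100000 = 160
→ >> 2 → 0000101000 = 40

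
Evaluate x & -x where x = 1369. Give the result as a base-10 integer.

1

x = 10101011001 = 1369
-x (two's complement) = …01010100111
AND   = 00000000001 = 1
(x & -x isolates the lowest set bit of x.)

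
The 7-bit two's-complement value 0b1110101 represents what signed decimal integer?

-11

pattern = 1110101 (MSB is 1 ⇒ negative)
Invert: 0001010, add 1 → 0001011 = 11, so the value is -11.
(Equivalently: 117 - 2^7 = 117 - 128 = -11.)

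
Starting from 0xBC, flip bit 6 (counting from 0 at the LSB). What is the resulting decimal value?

252

x = 010111100
bit 6 is currently 0; toggle it via x ^ (1 << 6) = x ^ 64
→ 011111100 = 252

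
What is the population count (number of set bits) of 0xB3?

5

0xB3 = 10110011
Count the 1s: 1 + 1 + 1 + 1 + 1 = 5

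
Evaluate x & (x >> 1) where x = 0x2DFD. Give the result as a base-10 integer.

1276

x = 10110111111101 = 11773
x>>1 = 01011011111110
AND  = 00010011111100 = 1276
(x & (x >> 1) has a 1 wherever x has two consecutive 1 bits.)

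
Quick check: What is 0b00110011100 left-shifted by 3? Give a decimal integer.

x = 000110011100
shift left by 3 → 110011100000 = 3296
(equivalently, 412 × 2^3 = 412 × 8)

3296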